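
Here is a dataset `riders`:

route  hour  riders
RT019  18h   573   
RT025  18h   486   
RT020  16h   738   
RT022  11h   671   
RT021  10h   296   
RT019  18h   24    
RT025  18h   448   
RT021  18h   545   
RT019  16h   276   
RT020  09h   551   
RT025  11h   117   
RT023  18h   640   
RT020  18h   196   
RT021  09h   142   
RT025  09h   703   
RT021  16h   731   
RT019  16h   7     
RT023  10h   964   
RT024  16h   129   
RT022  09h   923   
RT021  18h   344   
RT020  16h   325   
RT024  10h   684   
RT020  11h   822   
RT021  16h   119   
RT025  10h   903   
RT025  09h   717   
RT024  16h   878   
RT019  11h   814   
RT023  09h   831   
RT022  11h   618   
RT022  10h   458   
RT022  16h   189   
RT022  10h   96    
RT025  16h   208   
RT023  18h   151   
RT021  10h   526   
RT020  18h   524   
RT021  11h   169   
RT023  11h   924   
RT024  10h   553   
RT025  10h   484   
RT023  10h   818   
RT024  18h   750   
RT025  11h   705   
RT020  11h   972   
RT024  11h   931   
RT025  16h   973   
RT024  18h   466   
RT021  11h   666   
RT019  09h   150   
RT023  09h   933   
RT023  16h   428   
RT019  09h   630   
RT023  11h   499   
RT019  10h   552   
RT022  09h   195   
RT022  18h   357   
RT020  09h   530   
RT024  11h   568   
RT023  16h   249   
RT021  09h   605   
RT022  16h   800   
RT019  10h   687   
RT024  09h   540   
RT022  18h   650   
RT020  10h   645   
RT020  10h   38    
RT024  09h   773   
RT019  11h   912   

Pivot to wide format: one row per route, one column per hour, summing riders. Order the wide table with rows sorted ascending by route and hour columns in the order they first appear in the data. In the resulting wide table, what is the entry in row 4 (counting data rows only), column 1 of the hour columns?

With rows sorted ascending by route, row 4 is route=RT022. hour columns in first-appearance order: 18h, 16h, 11h, 10h, 09h; column 1 is 18h.
Long rows with route=RT022, hour=18h: 357 + 650 = 1007.

1007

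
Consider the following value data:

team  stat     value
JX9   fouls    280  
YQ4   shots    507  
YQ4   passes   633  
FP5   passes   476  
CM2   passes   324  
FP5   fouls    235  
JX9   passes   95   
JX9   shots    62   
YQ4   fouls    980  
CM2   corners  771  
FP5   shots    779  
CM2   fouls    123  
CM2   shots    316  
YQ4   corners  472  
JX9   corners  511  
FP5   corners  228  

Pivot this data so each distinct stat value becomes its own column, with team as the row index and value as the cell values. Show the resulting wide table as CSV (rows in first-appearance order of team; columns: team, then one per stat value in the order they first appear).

team,fouls,shots,passes,corners
JX9,280,62,95,511
YQ4,980,507,633,472
FP5,235,779,476,228
CM2,123,316,324,771

Columns: team plus the 4 distinct stat values (fouls, shots, passes, corners).
For example, row JX9 column fouls takes value=280 from the long row (JX9, fouls).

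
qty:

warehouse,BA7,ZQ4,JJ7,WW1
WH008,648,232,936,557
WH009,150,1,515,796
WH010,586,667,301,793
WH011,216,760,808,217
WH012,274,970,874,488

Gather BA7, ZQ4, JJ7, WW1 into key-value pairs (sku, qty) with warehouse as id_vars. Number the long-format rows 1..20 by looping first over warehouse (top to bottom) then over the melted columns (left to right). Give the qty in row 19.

874

20 rows total (5 × 4). Row 19: index ⌊(19-1)/4⌋ = 4 into warehouse → WH012; (19-1) mod 4 = 2 into the melted columns → JJ7.
So row 19 is (WH012, JJ7, 874); qty = 874.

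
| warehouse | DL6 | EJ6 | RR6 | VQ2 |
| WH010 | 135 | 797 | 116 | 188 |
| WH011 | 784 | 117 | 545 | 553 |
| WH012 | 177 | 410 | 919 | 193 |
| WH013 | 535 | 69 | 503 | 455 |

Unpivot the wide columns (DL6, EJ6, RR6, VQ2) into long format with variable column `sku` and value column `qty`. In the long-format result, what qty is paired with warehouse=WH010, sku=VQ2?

Unpivoting turns each (warehouse, wide-column) pair into one long row.
The wide cell at row WH010, column VQ2 holds 188, so the long row (WH010, VQ2) has qty=188.

188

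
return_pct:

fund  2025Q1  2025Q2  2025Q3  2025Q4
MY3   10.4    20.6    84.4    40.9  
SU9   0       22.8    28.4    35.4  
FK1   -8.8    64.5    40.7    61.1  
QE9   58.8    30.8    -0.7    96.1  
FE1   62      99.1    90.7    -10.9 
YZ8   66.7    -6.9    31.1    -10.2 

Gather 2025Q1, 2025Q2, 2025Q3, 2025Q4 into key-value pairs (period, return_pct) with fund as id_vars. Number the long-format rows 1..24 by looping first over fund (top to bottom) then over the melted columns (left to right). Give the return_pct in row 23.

31.1

24 rows total (6 × 4). Row 23: index ⌊(23-1)/4⌋ = 5 into fund → YZ8; (23-1) mod 4 = 2 into the melted columns → 2025Q3.
So row 23 is (YZ8, 2025Q3, 31.1); return_pct = 31.1.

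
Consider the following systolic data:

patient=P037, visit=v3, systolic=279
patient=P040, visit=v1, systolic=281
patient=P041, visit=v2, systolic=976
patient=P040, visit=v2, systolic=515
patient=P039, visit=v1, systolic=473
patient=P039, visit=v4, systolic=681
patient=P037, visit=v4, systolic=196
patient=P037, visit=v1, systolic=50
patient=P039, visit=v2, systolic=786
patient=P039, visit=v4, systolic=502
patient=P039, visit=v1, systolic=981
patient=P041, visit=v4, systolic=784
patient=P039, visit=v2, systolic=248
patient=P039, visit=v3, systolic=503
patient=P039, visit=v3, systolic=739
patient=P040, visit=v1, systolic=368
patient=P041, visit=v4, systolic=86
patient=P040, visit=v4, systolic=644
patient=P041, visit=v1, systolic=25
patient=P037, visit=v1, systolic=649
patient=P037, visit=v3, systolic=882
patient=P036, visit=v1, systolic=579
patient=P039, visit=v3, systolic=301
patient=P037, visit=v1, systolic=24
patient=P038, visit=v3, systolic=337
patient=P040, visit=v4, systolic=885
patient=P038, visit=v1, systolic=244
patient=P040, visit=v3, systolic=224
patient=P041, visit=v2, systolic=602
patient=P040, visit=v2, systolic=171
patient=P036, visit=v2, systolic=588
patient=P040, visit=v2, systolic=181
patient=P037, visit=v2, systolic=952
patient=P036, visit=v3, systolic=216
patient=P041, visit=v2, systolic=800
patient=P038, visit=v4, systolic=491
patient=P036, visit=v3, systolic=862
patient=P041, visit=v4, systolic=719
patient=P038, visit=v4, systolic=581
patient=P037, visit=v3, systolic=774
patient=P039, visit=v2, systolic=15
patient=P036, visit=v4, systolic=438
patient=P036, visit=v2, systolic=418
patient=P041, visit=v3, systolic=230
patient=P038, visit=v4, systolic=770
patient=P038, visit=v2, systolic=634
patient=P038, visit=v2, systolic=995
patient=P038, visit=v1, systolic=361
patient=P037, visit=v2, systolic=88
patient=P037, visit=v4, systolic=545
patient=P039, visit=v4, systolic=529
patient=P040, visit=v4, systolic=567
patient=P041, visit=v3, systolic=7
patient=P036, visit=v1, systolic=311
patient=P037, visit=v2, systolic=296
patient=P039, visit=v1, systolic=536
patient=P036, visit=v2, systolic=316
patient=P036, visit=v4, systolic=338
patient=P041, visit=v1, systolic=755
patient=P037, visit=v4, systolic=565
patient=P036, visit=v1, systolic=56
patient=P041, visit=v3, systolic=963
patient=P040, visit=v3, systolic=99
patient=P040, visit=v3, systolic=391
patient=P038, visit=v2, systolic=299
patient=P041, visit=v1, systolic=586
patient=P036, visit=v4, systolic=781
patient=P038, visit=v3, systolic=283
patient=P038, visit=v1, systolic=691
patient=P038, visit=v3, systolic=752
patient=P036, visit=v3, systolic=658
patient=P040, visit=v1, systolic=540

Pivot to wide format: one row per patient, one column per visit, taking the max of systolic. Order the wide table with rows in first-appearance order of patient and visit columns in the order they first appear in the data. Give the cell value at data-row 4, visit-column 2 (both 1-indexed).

981

With rows in first-appearance order of patient, row 4 is patient=P039. visit columns in first-appearance order: v3, v1, v2, v4; column 2 is v1.
Long rows with patient=P039, visit=v1: max(473, 981, 536) = 981.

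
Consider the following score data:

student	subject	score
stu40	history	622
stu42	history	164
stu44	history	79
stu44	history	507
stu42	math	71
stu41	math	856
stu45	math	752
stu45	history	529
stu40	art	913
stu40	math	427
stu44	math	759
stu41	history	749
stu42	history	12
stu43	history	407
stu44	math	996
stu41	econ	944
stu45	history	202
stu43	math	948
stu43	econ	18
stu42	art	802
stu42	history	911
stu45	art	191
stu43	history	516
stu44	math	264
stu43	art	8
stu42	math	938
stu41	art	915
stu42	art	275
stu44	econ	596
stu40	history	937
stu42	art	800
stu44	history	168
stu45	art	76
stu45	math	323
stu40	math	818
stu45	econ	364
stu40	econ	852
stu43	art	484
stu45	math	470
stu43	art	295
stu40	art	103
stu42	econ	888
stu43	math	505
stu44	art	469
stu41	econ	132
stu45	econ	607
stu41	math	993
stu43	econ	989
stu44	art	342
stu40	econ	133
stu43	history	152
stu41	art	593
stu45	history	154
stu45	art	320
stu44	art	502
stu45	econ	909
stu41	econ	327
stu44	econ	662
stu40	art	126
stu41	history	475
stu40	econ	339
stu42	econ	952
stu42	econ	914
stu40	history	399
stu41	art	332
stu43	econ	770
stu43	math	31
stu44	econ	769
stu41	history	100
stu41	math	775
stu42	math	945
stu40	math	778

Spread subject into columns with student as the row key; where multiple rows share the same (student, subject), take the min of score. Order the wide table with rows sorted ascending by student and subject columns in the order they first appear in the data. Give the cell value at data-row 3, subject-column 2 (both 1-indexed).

71

With rows sorted ascending by student, row 3 is student=stu42. subject columns in first-appearance order: history, math, art, econ; column 2 is math.
Long rows with student=stu42, subject=math: min(71, 938, 945) = 71.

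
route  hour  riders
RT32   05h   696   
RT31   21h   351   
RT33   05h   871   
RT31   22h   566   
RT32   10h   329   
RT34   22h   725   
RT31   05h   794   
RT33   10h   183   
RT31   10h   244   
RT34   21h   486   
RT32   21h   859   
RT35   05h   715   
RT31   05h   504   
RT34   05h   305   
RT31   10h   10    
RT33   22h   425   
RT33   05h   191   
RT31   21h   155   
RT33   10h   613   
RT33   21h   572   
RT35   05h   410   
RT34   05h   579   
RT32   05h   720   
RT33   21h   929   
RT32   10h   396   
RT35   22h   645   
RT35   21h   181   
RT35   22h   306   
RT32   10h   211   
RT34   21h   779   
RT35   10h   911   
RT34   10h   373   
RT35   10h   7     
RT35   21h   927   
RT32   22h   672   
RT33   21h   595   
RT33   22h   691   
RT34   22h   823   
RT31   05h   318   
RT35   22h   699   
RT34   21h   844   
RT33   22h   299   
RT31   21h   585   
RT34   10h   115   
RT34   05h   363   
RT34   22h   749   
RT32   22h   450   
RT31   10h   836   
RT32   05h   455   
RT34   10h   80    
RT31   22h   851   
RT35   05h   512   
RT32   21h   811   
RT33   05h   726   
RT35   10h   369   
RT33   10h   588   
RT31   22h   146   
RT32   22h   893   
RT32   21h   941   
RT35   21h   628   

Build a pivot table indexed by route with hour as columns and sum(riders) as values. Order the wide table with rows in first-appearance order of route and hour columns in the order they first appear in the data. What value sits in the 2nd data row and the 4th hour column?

1090

With rows in first-appearance order of route, row 2 is route=RT31. hour columns in first-appearance order: 05h, 21h, 22h, 10h; column 4 is 10h.
Long rows with route=RT31, hour=10h: 244 + 10 + 836 = 1090.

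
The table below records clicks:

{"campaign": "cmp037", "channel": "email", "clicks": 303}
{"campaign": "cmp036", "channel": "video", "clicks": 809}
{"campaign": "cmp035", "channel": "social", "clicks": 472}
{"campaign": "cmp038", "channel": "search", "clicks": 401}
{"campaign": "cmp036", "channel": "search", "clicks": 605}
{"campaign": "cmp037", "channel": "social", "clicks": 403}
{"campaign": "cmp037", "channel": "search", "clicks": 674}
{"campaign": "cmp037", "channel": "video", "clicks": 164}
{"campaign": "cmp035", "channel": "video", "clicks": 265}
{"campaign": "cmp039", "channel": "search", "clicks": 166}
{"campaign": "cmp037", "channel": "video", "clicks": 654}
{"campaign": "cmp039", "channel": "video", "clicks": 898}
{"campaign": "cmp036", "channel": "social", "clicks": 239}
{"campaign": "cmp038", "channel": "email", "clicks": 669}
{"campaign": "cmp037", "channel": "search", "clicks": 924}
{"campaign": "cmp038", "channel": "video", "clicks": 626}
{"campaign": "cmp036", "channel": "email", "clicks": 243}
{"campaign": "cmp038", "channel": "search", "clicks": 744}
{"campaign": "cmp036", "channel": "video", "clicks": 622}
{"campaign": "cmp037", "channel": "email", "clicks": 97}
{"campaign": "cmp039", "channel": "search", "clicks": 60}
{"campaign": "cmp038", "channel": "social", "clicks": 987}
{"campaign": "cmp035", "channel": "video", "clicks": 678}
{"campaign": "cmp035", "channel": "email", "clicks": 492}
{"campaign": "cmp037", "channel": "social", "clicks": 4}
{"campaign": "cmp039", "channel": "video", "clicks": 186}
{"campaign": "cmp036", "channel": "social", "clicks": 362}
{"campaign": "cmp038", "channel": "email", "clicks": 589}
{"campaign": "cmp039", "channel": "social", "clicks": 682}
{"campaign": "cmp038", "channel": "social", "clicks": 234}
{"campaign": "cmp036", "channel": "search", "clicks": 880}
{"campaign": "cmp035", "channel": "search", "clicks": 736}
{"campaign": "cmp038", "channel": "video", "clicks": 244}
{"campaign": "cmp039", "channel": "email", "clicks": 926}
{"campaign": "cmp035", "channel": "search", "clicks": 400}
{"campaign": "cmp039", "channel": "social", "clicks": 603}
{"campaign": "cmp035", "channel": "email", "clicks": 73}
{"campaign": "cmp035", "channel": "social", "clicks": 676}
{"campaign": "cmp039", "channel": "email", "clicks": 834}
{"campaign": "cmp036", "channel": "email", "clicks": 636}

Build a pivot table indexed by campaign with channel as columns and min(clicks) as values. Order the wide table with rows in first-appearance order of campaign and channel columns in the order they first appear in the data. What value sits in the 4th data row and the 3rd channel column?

234

With rows in first-appearance order of campaign, row 4 is campaign=cmp038. channel columns in first-appearance order: email, video, social, search; column 3 is social.
Long rows with campaign=cmp038, channel=social: min(987, 234) = 234.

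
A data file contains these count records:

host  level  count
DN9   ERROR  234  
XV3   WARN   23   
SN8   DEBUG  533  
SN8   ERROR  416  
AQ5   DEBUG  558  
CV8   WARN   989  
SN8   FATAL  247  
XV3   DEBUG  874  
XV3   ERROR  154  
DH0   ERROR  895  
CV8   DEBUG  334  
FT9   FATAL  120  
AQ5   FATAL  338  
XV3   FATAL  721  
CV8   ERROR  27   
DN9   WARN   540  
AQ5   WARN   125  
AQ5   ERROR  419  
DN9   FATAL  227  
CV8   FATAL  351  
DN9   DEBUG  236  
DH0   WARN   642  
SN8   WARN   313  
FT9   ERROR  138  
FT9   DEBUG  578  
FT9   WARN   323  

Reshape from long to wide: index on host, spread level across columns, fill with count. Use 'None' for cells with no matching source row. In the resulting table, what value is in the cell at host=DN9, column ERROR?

The long row with host=DN9, level=ERROR has count=234.

234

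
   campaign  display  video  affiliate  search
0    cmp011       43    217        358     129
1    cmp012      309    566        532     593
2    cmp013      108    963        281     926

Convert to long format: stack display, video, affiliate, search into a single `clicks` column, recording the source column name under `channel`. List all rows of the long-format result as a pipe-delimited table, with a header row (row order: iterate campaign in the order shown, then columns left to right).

Each (campaign, column) pair becomes one row: 3 × 4 = 12 rows.
For example, (cmp011, display) → clicks=43.

| campaign | channel | clicks |
| cmp011 | display | 43 |
| cmp011 | video | 217 |
| cmp011 | affiliate | 358 |
| cmp011 | search | 129 |
| cmp012 | display | 309 |
| cmp012 | video | 566 |
| cmp012 | affiliate | 532 |
| cmp012 | search | 593 |
| cmp013 | display | 108 |
| cmp013 | video | 963 |
| cmp013 | affiliate | 281 |
| cmp013 | search | 926 |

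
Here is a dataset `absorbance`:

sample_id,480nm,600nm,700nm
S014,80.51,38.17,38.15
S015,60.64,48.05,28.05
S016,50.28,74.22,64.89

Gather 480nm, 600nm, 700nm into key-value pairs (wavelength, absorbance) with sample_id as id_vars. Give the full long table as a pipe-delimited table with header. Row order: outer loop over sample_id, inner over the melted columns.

| sample_id | wavelength | absorbance |
| S014 | 480nm | 80.51 |
| S014 | 600nm | 38.17 |
| S014 | 700nm | 38.15 |
| S015 | 480nm | 60.64 |
| S015 | 600nm | 48.05 |
| S015 | 700nm | 28.05 |
| S016 | 480nm | 50.28 |
| S016 | 600nm | 74.22 |
| S016 | 700nm | 64.89 |

Each (sample_id, column) pair becomes one row: 3 × 3 = 9 rows.
For example, (S014, 480nm) → absorbance=80.51.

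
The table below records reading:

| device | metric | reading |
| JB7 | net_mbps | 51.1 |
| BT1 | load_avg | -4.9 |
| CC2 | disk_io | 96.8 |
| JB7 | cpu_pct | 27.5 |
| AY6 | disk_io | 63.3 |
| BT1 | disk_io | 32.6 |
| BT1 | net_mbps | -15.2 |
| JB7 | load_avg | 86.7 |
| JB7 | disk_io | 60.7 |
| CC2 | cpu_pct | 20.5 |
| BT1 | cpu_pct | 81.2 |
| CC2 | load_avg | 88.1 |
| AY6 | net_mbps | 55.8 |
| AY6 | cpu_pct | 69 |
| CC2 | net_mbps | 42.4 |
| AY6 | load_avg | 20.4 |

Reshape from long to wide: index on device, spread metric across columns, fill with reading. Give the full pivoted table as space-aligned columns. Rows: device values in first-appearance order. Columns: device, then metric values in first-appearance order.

device  net_mbps  load_avg  disk_io  cpu_pct
JB7     51.1      86.7      60.7     27.5   
BT1     -15.2     -4.9      32.6     81.2   
CC2     42.4      88.1      96.8     20.5   
AY6     55.8      20.4      63.3     69     

Columns: device plus the 4 distinct metric values (net_mbps, load_avg, disk_io, cpu_pct).
For example, row JB7 column net_mbps takes reading=51.1 from the long row (JB7, net_mbps).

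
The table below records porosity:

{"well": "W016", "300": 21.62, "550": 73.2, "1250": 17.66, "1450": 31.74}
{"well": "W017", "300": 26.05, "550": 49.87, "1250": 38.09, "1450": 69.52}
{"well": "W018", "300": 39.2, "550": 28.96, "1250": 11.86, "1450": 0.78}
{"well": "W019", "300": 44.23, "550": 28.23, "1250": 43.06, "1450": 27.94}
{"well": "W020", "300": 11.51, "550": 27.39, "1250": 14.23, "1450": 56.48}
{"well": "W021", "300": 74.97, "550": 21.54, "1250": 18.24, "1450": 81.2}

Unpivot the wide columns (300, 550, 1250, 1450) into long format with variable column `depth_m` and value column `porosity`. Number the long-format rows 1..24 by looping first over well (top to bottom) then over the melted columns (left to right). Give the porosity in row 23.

18.24

24 rows total (6 × 4). Row 23: index ⌊(23-1)/4⌋ = 5 into well → W021; (23-1) mod 4 = 2 into the melted columns → 1250.
So row 23 is (W021, 1250, 18.24); porosity = 18.24.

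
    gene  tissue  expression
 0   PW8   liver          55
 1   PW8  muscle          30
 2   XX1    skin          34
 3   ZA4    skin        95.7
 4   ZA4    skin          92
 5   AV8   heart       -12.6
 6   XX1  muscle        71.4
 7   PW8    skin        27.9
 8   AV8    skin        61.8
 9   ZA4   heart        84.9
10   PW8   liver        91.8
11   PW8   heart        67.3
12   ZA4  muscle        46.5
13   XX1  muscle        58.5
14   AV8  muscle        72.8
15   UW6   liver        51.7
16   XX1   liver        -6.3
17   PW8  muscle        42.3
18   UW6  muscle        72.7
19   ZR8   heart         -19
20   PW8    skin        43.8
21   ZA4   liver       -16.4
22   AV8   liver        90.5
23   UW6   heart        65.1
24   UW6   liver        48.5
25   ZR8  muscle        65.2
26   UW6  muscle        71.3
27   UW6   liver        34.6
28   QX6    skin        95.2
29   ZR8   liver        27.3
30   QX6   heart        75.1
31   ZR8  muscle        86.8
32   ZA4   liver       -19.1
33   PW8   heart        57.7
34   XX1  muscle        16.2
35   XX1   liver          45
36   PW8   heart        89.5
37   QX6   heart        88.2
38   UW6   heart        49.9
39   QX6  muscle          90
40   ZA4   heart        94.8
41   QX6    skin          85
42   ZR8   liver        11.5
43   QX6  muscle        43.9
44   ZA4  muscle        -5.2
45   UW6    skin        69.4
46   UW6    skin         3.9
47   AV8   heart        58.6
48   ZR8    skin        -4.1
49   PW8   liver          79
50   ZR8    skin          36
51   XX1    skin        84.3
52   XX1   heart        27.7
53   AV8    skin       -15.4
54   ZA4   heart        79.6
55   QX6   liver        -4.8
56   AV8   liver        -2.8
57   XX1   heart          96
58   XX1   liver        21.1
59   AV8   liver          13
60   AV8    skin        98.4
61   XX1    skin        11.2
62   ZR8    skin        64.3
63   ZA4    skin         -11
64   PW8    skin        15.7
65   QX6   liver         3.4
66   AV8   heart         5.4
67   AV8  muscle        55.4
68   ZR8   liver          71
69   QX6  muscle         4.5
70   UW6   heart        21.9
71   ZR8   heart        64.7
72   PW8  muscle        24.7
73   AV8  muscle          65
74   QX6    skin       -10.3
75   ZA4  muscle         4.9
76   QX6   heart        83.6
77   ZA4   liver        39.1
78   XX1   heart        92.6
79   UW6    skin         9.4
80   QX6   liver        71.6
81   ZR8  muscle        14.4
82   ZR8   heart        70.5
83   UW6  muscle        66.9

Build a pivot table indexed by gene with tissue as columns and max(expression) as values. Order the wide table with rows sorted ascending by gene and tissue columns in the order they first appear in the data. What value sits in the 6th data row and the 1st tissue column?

With rows sorted ascending by gene, row 6 is gene=ZA4. tissue columns in first-appearance order: liver, muscle, skin, heart; column 1 is liver.
Long rows with gene=ZA4, tissue=liver: max(-16.4, -19.1, 39.1) = 39.1.

39.1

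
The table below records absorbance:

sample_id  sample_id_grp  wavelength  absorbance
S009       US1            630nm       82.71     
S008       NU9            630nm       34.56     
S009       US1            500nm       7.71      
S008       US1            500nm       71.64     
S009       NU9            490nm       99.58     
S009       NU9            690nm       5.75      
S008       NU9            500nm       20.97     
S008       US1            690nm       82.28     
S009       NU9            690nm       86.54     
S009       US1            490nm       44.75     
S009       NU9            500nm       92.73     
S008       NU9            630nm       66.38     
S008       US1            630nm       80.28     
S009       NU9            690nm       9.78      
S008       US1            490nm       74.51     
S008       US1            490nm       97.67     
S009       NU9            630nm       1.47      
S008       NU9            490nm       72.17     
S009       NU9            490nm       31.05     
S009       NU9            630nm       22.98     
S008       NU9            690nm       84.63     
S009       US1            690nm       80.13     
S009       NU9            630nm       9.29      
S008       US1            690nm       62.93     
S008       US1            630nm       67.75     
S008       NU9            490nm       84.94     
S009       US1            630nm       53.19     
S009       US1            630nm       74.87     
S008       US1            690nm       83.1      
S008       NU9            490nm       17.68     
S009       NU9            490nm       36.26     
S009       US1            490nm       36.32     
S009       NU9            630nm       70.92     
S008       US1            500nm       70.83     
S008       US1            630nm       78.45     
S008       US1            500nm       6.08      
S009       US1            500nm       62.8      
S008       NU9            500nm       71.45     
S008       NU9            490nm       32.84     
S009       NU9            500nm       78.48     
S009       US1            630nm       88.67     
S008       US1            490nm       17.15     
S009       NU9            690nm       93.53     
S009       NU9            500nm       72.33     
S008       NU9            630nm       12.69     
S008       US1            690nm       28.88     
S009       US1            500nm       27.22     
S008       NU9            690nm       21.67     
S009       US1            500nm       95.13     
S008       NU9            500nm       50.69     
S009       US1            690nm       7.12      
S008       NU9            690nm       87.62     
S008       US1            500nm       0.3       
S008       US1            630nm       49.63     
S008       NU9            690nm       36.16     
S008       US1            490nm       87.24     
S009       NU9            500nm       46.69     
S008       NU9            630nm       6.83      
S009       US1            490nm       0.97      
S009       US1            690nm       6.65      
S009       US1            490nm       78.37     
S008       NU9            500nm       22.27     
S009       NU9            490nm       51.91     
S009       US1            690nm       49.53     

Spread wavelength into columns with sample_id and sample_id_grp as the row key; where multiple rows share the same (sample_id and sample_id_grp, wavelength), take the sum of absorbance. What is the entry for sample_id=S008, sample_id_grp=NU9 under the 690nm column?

230.08

Rows with sample_id=S008, sample_id_grp=NU9 and wavelength=690nm: absorbance values are 84.63, 21.67, 87.62, 36.16.
84.63 + 21.67 + 87.62 + 36.16 = 230.08.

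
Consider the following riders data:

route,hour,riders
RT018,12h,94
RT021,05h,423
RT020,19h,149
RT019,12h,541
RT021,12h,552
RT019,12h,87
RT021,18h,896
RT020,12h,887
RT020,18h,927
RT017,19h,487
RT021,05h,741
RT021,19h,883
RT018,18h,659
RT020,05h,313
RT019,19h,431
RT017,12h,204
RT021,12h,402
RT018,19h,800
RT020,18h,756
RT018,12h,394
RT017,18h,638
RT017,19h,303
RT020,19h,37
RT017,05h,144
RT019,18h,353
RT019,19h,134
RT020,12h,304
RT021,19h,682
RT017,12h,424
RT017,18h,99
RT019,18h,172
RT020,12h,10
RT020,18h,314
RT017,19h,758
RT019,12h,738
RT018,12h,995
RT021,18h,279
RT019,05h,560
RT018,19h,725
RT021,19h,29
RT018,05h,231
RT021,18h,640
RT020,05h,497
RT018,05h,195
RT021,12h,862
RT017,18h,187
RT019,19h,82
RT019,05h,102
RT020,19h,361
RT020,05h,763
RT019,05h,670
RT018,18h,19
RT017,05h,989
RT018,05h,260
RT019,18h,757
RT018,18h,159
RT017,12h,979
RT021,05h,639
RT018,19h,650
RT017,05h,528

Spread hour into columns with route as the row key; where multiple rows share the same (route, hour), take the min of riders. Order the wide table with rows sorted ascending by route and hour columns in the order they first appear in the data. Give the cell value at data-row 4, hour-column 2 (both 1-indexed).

313

With rows sorted ascending by route, row 4 is route=RT020. hour columns in first-appearance order: 12h, 05h, 19h, 18h; column 2 is 05h.
Long rows with route=RT020, hour=05h: min(313, 497, 763) = 313.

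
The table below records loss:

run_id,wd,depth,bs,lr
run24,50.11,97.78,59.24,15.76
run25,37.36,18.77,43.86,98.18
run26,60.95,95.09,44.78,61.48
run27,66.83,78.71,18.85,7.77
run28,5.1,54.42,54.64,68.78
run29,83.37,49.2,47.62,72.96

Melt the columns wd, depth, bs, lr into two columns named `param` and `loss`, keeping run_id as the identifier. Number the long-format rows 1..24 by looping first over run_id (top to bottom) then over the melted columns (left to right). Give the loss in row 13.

24 rows total (6 × 4). Row 13: index ⌊(13-1)/4⌋ = 3 into run_id → run27; (13-1) mod 4 = 0 into the melted columns → wd.
So row 13 is (run27, wd, 66.83); loss = 66.83.

66.83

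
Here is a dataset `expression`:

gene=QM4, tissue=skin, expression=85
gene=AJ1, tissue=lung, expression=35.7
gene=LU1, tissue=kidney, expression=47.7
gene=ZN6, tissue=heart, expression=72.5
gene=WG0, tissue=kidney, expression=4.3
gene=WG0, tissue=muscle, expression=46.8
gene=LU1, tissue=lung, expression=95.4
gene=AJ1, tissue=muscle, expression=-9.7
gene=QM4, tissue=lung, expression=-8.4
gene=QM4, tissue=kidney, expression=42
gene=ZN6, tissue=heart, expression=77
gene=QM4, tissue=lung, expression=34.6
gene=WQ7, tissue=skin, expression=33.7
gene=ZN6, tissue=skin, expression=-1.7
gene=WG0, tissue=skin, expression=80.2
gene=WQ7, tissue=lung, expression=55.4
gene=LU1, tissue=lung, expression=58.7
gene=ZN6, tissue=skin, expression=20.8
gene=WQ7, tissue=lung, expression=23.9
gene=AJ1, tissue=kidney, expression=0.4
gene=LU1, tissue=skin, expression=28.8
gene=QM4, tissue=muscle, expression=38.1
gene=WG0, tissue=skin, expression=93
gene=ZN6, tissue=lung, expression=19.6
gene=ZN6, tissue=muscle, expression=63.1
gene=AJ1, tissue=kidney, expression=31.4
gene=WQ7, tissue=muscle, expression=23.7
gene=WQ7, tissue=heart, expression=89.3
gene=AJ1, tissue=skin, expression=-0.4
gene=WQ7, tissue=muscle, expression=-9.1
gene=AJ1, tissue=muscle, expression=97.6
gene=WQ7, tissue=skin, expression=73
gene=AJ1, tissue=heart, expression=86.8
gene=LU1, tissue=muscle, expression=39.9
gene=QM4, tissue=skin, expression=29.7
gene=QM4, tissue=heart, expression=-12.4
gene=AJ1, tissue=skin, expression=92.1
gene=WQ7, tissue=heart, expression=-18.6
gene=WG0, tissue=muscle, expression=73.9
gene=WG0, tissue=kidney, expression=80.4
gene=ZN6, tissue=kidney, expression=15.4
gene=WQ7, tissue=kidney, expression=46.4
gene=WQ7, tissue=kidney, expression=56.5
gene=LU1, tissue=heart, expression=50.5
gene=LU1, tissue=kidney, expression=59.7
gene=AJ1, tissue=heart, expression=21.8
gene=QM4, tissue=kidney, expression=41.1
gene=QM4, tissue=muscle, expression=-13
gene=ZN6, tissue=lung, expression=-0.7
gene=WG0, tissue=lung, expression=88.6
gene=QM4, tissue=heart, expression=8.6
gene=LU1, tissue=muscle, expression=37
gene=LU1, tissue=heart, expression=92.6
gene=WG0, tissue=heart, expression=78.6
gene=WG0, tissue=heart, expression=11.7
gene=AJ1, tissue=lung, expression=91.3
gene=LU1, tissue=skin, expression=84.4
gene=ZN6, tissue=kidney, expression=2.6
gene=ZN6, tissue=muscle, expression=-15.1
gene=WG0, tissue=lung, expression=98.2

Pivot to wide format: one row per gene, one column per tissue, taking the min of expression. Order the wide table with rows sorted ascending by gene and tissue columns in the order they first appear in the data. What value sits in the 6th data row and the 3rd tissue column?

2.6

With rows sorted ascending by gene, row 6 is gene=ZN6. tissue columns in first-appearance order: skin, lung, kidney, heart, muscle; column 3 is kidney.
Long rows with gene=ZN6, tissue=kidney: min(15.4, 2.6) = 2.6.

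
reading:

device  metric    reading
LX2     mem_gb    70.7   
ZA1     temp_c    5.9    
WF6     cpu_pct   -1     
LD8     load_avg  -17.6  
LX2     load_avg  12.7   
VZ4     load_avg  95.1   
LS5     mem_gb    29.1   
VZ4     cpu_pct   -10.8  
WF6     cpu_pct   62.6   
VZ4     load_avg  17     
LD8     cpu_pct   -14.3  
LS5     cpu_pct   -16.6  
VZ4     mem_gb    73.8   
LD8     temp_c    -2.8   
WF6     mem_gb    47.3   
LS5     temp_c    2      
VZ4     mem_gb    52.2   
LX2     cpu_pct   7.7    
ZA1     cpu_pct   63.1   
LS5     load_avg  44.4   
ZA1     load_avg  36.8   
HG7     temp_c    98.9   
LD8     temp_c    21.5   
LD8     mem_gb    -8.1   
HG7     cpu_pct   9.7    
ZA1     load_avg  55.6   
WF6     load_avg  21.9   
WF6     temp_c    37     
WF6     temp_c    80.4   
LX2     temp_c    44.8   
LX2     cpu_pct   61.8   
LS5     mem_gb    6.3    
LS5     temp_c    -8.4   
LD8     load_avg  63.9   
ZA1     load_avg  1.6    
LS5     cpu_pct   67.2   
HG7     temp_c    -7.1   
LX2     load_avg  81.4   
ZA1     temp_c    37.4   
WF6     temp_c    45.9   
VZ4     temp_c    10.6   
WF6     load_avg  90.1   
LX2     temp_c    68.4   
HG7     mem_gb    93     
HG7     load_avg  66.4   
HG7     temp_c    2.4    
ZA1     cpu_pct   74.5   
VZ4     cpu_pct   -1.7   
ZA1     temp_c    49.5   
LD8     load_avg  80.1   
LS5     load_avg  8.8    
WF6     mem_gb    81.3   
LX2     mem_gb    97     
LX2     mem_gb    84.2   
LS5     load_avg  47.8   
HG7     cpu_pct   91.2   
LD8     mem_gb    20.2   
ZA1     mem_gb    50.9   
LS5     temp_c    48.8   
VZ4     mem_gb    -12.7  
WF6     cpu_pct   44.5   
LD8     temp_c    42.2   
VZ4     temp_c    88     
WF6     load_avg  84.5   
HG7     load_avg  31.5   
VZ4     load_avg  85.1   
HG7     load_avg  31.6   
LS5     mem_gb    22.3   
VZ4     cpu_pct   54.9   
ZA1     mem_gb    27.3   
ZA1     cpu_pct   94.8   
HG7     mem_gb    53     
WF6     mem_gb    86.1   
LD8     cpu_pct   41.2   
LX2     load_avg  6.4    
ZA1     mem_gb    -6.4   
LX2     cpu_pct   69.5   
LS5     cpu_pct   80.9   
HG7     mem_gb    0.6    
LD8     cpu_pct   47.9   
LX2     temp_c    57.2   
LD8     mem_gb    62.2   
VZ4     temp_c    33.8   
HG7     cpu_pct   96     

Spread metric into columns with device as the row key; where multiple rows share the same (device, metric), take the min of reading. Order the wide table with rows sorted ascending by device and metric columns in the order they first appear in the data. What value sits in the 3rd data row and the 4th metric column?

8.8

With rows sorted ascending by device, row 3 is device=LS5. metric columns in first-appearance order: mem_gb, temp_c, cpu_pct, load_avg; column 4 is load_avg.
Long rows with device=LS5, metric=load_avg: min(44.4, 8.8, 47.8) = 8.8.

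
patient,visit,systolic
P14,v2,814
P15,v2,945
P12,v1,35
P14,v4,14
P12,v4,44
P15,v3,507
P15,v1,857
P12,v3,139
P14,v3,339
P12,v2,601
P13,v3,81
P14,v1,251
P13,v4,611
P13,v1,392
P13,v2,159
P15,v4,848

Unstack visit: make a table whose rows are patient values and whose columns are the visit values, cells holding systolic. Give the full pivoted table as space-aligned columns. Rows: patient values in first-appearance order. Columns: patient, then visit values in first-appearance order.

Columns: patient plus the 4 distinct visit values (v2, v1, v4, v3).
For example, row P14 column v2 takes systolic=814 from the long row (P14, v2).

patient  v2   v1   v4   v3 
P14      814  251  14   339
P15      945  857  848  507
P12      601  35   44   139
P13      159  392  611  81 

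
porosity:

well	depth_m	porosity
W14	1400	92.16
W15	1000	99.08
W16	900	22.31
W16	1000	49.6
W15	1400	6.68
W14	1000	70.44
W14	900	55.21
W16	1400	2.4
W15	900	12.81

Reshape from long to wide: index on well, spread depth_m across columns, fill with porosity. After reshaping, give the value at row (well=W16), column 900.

22.31

Wide layout: rows indexed by well, columns are the 3 distinct depth_m values (1400, 1000, 900).
Cell (well=W16, depth_m=900) draws from the long row where well=W16 and depth_m=900, which has porosity=22.31.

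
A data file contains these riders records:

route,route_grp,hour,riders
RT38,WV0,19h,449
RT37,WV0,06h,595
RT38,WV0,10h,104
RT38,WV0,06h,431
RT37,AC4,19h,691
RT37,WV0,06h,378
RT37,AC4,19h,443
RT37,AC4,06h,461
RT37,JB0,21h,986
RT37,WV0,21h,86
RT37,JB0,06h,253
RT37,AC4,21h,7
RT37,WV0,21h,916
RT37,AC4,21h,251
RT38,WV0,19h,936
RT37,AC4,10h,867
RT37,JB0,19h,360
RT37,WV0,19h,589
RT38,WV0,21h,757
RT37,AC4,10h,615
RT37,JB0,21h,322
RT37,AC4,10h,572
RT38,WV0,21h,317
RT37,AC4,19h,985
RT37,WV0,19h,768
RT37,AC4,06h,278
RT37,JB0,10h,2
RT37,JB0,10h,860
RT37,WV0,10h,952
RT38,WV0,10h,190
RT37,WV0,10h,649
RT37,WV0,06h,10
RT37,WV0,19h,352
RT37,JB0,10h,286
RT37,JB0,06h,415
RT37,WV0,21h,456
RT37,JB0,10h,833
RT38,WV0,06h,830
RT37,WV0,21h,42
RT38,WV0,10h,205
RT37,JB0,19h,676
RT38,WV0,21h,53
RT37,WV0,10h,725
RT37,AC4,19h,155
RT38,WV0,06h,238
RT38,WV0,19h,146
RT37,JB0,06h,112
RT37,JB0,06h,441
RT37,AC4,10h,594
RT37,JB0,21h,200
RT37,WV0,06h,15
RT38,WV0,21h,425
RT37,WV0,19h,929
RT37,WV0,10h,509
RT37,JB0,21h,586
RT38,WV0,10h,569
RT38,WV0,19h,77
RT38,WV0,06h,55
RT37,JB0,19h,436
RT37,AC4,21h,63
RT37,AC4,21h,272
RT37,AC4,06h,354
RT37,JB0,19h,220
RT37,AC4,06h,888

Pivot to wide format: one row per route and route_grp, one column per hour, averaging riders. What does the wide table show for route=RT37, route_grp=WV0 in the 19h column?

Rows with route=RT37, route_grp=WV0 and hour=19h: riders values are 589, 768, 352, 929.
(589 + 768 + 352 + 929) / 4 = 659.50.

659.50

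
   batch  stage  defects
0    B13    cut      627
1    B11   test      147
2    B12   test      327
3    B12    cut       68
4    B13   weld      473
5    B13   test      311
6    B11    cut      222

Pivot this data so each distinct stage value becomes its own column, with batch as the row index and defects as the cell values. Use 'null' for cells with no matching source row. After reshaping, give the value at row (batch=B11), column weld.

No long-format row has batch=B11 and stage=weld, so the cell is null.

null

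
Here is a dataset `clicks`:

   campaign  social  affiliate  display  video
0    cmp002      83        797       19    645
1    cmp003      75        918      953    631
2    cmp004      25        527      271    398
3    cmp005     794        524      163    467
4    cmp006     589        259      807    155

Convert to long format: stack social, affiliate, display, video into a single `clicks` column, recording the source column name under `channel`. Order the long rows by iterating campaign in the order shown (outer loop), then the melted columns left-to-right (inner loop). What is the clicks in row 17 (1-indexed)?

589

20 rows total (5 × 4). Row 17: index ⌊(17-1)/4⌋ = 4 into campaign → cmp006; (17-1) mod 4 = 0 into the melted columns → social.
So row 17 is (cmp006, social, 589); clicks = 589.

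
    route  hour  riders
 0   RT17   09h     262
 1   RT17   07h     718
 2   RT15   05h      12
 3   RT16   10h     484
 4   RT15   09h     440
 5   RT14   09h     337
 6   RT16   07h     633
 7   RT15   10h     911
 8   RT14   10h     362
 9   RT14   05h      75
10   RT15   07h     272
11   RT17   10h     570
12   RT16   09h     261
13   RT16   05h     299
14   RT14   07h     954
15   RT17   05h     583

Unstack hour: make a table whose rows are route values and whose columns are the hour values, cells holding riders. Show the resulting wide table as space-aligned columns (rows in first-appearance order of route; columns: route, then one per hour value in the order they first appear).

route  09h  07h  05h  10h
RT17   262  718  583  570
RT15   440  272  12   911
RT16   261  633  299  484
RT14   337  954  75   362

Columns: route plus the 4 distinct hour values (09h, 07h, 05h, 10h).
For example, row RT17 column 09h takes riders=262 from the long row (RT17, 09h).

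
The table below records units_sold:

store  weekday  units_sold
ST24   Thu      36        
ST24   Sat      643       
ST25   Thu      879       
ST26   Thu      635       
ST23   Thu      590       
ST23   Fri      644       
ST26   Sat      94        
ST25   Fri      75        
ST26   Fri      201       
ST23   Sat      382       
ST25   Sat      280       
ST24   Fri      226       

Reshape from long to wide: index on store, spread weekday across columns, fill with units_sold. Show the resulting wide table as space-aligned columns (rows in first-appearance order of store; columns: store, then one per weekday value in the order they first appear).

store  Thu  Sat  Fri
ST24   36   643  226
ST25   879  280  75 
ST26   635  94   201
ST23   590  382  644

Columns: store plus the 3 distinct weekday values (Thu, Sat, Fri).
For example, row ST24 column Thu takes units_sold=36 from the long row (ST24, Thu).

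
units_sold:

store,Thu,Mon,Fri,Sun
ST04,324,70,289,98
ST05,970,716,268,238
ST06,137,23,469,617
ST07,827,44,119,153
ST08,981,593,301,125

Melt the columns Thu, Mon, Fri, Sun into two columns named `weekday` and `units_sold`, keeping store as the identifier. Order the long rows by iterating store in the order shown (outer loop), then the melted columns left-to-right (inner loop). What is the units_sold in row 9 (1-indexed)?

20 rows total (5 × 4). Row 9: index ⌊(9-1)/4⌋ = 2 into store → ST06; (9-1) mod 4 = 0 into the melted columns → Thu.
So row 9 is (ST06, Thu, 137); units_sold = 137.

137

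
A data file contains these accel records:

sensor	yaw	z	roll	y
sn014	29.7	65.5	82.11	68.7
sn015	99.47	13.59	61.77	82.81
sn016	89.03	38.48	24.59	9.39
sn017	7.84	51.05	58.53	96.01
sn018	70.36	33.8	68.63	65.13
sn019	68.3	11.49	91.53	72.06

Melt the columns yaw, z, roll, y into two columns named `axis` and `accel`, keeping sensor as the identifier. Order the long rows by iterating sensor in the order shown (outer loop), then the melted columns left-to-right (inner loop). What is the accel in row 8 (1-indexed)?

82.81

24 rows total (6 × 4). Row 8: index ⌊(8-1)/4⌋ = 1 into sensor → sn015; (8-1) mod 4 = 3 into the melted columns → y.
So row 8 is (sn015, y, 82.81); accel = 82.81.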